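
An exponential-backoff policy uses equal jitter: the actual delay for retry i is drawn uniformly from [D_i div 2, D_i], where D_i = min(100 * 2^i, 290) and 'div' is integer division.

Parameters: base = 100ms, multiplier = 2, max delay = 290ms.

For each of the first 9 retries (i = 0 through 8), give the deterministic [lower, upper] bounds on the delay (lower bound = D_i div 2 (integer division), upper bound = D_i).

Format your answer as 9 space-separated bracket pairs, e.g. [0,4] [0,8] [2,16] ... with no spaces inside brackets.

Computing bounds per retry:
  i=0: D_i=min(100*2^0,290)=100, bounds=[50,100]
  i=1: D_i=min(100*2^1,290)=200, bounds=[100,200]
  i=2: D_i=min(100*2^2,290)=290, bounds=[145,290]
  i=3: D_i=min(100*2^3,290)=290, bounds=[145,290]
  i=4: D_i=min(100*2^4,290)=290, bounds=[145,290]
  i=5: D_i=min(100*2^5,290)=290, bounds=[145,290]
  i=6: D_i=min(100*2^6,290)=290, bounds=[145,290]
  i=7: D_i=min(100*2^7,290)=290, bounds=[145,290]
  i=8: D_i=min(100*2^8,290)=290, bounds=[145,290]

Answer: [50,100] [100,200] [145,290] [145,290] [145,290] [145,290] [145,290] [145,290] [145,290]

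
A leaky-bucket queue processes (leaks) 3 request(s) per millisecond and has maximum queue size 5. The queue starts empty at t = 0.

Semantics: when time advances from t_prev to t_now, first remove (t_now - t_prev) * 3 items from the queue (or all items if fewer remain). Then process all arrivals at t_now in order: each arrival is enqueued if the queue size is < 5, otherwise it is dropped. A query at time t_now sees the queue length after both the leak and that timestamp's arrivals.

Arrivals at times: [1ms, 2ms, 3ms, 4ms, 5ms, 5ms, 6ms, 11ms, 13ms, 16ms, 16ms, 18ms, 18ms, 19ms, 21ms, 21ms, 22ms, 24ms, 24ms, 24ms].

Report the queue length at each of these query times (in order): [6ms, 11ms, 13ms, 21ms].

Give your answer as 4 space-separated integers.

Queue lengths at query times:
  query t=6ms: backlog = 1
  query t=11ms: backlog = 1
  query t=13ms: backlog = 1
  query t=21ms: backlog = 2

Answer: 1 1 1 2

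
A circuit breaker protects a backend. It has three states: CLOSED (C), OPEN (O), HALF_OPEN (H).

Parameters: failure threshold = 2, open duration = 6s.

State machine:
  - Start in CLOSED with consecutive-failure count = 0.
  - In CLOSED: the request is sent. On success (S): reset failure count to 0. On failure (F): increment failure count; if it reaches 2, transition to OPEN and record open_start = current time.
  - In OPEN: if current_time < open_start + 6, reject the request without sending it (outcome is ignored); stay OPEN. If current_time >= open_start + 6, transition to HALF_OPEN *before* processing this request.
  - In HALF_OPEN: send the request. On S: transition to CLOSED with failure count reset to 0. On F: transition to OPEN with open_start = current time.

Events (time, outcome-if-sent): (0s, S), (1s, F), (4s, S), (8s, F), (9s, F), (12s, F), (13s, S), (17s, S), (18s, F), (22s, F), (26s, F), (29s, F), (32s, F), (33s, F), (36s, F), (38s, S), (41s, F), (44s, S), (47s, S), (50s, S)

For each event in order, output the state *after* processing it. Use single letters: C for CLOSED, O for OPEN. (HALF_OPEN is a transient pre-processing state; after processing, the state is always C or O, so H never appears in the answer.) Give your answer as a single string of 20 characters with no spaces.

State after each event:
  event#1 t=0s outcome=S: state=CLOSED
  event#2 t=1s outcome=F: state=CLOSED
  event#3 t=4s outcome=S: state=CLOSED
  event#4 t=8s outcome=F: state=CLOSED
  event#5 t=9s outcome=F: state=OPEN
  event#6 t=12s outcome=F: state=OPEN
  event#7 t=13s outcome=S: state=OPEN
  event#8 t=17s outcome=S: state=CLOSED
  event#9 t=18s outcome=F: state=CLOSED
  event#10 t=22s outcome=F: state=OPEN
  event#11 t=26s outcome=F: state=OPEN
  event#12 t=29s outcome=F: state=OPEN
  event#13 t=32s outcome=F: state=OPEN
  event#14 t=33s outcome=F: state=OPEN
  event#15 t=36s outcome=F: state=OPEN
  event#16 t=38s outcome=S: state=OPEN
  event#17 t=41s outcome=F: state=OPEN
  event#18 t=44s outcome=S: state=CLOSED
  event#19 t=47s outcome=S: state=CLOSED
  event#20 t=50s outcome=S: state=CLOSED

Answer: CCCCOOOCCOOOOOOOOCCC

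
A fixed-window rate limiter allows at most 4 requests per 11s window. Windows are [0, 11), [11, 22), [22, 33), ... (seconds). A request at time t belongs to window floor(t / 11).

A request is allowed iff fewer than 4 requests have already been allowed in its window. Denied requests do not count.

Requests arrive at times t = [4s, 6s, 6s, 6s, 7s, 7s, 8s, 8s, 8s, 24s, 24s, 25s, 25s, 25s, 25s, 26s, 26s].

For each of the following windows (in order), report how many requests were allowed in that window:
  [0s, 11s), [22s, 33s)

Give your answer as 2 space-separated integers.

Processing requests:
  req#1 t=4s (window 0): ALLOW
  req#2 t=6s (window 0): ALLOW
  req#3 t=6s (window 0): ALLOW
  req#4 t=6s (window 0): ALLOW
  req#5 t=7s (window 0): DENY
  req#6 t=7s (window 0): DENY
  req#7 t=8s (window 0): DENY
  req#8 t=8s (window 0): DENY
  req#9 t=8s (window 0): DENY
  req#10 t=24s (window 2): ALLOW
  req#11 t=24s (window 2): ALLOW
  req#12 t=25s (window 2): ALLOW
  req#13 t=25s (window 2): ALLOW
  req#14 t=25s (window 2): DENY
  req#15 t=25s (window 2): DENY
  req#16 t=26s (window 2): DENY
  req#17 t=26s (window 2): DENY

Allowed counts by window: 4 4

Answer: 4 4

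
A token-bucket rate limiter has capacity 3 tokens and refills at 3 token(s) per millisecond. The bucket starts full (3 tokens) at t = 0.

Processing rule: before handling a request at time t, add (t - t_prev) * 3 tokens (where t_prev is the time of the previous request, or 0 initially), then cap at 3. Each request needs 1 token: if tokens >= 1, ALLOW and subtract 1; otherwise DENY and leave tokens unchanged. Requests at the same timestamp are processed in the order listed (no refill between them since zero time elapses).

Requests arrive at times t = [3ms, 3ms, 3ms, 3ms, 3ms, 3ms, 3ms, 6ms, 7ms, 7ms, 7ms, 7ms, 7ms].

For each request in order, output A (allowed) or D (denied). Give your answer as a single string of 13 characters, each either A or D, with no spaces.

Simulating step by step:
  req#1 t=3ms: ALLOW
  req#2 t=3ms: ALLOW
  req#3 t=3ms: ALLOW
  req#4 t=3ms: DENY
  req#5 t=3ms: DENY
  req#6 t=3ms: DENY
  req#7 t=3ms: DENY
  req#8 t=6ms: ALLOW
  req#9 t=7ms: ALLOW
  req#10 t=7ms: ALLOW
  req#11 t=7ms: ALLOW
  req#12 t=7ms: DENY
  req#13 t=7ms: DENY

Answer: AAADDDDAAAADD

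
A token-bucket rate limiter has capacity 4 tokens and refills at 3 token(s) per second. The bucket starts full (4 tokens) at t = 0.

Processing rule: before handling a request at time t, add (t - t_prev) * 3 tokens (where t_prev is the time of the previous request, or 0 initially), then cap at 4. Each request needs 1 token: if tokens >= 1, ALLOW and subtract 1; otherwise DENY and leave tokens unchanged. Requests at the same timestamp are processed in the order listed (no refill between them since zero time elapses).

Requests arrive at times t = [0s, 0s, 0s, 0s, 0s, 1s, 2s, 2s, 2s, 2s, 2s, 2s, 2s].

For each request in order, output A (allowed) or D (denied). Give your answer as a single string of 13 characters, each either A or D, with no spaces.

Answer: AAAADAAAAADDD

Derivation:
Simulating step by step:
  req#1 t=0s: ALLOW
  req#2 t=0s: ALLOW
  req#3 t=0s: ALLOW
  req#4 t=0s: ALLOW
  req#5 t=0s: DENY
  req#6 t=1s: ALLOW
  req#7 t=2s: ALLOW
  req#8 t=2s: ALLOW
  req#9 t=2s: ALLOW
  req#10 t=2s: ALLOW
  req#11 t=2s: DENY
  req#12 t=2s: DENY
  req#13 t=2s: DENY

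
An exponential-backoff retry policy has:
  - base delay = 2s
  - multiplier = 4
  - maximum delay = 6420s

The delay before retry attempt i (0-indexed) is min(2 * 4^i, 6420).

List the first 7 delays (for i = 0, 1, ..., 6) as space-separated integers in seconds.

Answer: 2 8 32 128 512 2048 6420

Derivation:
Computing each delay:
  i=0: min(2*4^0, 6420) = 2
  i=1: min(2*4^1, 6420) = 8
  i=2: min(2*4^2, 6420) = 32
  i=3: min(2*4^3, 6420) = 128
  i=4: min(2*4^4, 6420) = 512
  i=5: min(2*4^5, 6420) = 2048
  i=6: min(2*4^6, 6420) = 6420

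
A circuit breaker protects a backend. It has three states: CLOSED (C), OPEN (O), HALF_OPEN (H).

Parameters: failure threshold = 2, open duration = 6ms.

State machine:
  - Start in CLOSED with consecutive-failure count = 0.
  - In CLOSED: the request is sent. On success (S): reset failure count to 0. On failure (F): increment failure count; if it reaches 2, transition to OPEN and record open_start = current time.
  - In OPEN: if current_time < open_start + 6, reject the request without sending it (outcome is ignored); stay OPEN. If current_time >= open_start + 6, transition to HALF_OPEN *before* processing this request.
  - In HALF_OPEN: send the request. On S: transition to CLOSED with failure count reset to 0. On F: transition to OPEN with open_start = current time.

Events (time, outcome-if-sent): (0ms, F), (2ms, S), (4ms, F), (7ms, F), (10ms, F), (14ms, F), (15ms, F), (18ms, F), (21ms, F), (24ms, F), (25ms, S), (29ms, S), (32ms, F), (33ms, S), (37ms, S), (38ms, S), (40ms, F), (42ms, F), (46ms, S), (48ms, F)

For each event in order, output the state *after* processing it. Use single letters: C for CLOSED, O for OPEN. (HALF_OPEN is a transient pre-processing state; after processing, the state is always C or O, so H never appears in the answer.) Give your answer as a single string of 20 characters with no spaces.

Answer: CCCOOOOOOOOCCCCCCOOO

Derivation:
State after each event:
  event#1 t=0ms outcome=F: state=CLOSED
  event#2 t=2ms outcome=S: state=CLOSED
  event#3 t=4ms outcome=F: state=CLOSED
  event#4 t=7ms outcome=F: state=OPEN
  event#5 t=10ms outcome=F: state=OPEN
  event#6 t=14ms outcome=F: state=OPEN
  event#7 t=15ms outcome=F: state=OPEN
  event#8 t=18ms outcome=F: state=OPEN
  event#9 t=21ms outcome=F: state=OPEN
  event#10 t=24ms outcome=F: state=OPEN
  event#11 t=25ms outcome=S: state=OPEN
  event#12 t=29ms outcome=S: state=CLOSED
  event#13 t=32ms outcome=F: state=CLOSED
  event#14 t=33ms outcome=S: state=CLOSED
  event#15 t=37ms outcome=S: state=CLOSED
  event#16 t=38ms outcome=S: state=CLOSED
  event#17 t=40ms outcome=F: state=CLOSED
  event#18 t=42ms outcome=F: state=OPEN
  event#19 t=46ms outcome=S: state=OPEN
  event#20 t=48ms outcome=F: state=OPEN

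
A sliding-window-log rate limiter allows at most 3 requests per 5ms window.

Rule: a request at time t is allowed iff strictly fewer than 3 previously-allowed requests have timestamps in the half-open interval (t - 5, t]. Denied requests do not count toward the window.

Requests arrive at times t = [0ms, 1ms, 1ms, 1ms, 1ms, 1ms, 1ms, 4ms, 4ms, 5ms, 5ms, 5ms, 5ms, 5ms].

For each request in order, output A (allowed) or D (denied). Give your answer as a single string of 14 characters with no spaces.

Tracking allowed requests in the window:
  req#1 t=0ms: ALLOW
  req#2 t=1ms: ALLOW
  req#3 t=1ms: ALLOW
  req#4 t=1ms: DENY
  req#5 t=1ms: DENY
  req#6 t=1ms: DENY
  req#7 t=1ms: DENY
  req#8 t=4ms: DENY
  req#9 t=4ms: DENY
  req#10 t=5ms: ALLOW
  req#11 t=5ms: DENY
  req#12 t=5ms: DENY
  req#13 t=5ms: DENY
  req#14 t=5ms: DENY

Answer: AAADDDDDDADDDD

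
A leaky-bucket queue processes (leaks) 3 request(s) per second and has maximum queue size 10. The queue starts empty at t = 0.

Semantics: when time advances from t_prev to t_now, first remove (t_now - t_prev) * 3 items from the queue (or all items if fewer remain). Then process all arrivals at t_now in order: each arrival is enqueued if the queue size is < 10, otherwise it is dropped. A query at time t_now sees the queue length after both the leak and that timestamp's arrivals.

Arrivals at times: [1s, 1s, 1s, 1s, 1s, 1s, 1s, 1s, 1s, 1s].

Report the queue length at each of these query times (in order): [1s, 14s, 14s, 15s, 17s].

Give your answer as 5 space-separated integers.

Queue lengths at query times:
  query t=1s: backlog = 10
  query t=14s: backlog = 0
  query t=14s: backlog = 0
  query t=15s: backlog = 0
  query t=17s: backlog = 0

Answer: 10 0 0 0 0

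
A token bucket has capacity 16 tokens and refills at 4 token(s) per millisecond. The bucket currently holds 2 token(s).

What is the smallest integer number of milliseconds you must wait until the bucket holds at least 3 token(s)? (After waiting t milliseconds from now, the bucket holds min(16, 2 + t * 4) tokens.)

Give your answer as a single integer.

Answer: 1

Derivation:
Need 2 + t * 4 >= 3, so t >= 1/4.
Smallest integer t = ceil(1/4) = 1.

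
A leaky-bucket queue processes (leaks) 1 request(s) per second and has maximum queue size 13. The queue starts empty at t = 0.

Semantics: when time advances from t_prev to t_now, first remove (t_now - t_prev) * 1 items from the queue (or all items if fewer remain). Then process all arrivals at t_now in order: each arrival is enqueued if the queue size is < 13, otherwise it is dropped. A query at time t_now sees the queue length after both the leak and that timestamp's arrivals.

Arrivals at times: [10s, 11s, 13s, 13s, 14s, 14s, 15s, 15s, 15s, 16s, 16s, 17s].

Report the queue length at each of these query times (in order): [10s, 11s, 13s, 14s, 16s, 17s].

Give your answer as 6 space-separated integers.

Queue lengths at query times:
  query t=10s: backlog = 1
  query t=11s: backlog = 1
  query t=13s: backlog = 2
  query t=14s: backlog = 3
  query t=16s: backlog = 6
  query t=17s: backlog = 6

Answer: 1 1 2 3 6 6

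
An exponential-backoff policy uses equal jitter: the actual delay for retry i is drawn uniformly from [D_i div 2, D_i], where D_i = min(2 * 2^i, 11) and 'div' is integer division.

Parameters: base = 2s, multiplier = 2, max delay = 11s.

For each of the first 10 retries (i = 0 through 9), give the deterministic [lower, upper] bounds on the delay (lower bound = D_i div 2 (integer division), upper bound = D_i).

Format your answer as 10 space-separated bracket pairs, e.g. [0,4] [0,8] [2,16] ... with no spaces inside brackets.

Answer: [1,2] [2,4] [4,8] [5,11] [5,11] [5,11] [5,11] [5,11] [5,11] [5,11]

Derivation:
Computing bounds per retry:
  i=0: D_i=min(2*2^0,11)=2, bounds=[1,2]
  i=1: D_i=min(2*2^1,11)=4, bounds=[2,4]
  i=2: D_i=min(2*2^2,11)=8, bounds=[4,8]
  i=3: D_i=min(2*2^3,11)=11, bounds=[5,11]
  i=4: D_i=min(2*2^4,11)=11, bounds=[5,11]
  i=5: D_i=min(2*2^5,11)=11, bounds=[5,11]
  i=6: D_i=min(2*2^6,11)=11, bounds=[5,11]
  i=7: D_i=min(2*2^7,11)=11, bounds=[5,11]
  i=8: D_i=min(2*2^8,11)=11, bounds=[5,11]
  i=9: D_i=min(2*2^9,11)=11, bounds=[5,11]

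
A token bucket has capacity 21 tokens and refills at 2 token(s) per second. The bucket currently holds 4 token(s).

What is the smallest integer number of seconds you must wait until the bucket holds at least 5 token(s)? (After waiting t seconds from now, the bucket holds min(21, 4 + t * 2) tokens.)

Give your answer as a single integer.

Answer: 1

Derivation:
Need 4 + t * 2 >= 5, so t >= 1/2.
Smallest integer t = ceil(1/2) = 1.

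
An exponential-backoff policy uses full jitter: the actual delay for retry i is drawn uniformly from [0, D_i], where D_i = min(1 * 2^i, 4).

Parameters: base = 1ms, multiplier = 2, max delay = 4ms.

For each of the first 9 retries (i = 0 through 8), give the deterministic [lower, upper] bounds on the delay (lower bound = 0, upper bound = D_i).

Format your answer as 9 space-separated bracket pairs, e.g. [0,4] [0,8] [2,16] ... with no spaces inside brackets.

Answer: [0,1] [0,2] [0,4] [0,4] [0,4] [0,4] [0,4] [0,4] [0,4]

Derivation:
Computing bounds per retry:
  i=0: D_i=min(1*2^0,4)=1, bounds=[0,1]
  i=1: D_i=min(1*2^1,4)=2, bounds=[0,2]
  i=2: D_i=min(1*2^2,4)=4, bounds=[0,4]
  i=3: D_i=min(1*2^3,4)=4, bounds=[0,4]
  i=4: D_i=min(1*2^4,4)=4, bounds=[0,4]
  i=5: D_i=min(1*2^5,4)=4, bounds=[0,4]
  i=6: D_i=min(1*2^6,4)=4, bounds=[0,4]
  i=7: D_i=min(1*2^7,4)=4, bounds=[0,4]
  i=8: D_i=min(1*2^8,4)=4, bounds=[0,4]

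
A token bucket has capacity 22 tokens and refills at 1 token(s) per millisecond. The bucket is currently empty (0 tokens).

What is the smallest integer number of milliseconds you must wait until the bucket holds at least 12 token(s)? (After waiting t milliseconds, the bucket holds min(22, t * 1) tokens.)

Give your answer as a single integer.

Answer: 12

Derivation:
Need t * 1 >= 12, so t >= 12/1.
Smallest integer t = ceil(12/1) = 12.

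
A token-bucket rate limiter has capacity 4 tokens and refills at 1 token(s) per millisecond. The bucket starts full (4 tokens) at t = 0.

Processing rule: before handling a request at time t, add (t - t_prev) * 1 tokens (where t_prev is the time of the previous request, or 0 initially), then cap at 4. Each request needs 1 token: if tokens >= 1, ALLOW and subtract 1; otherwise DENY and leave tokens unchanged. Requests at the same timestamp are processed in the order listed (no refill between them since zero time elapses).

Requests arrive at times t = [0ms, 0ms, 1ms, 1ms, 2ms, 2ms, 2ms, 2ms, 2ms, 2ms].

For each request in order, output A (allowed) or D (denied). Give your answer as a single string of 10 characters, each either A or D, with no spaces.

Answer: AAAAAADDDD

Derivation:
Simulating step by step:
  req#1 t=0ms: ALLOW
  req#2 t=0ms: ALLOW
  req#3 t=1ms: ALLOW
  req#4 t=1ms: ALLOW
  req#5 t=2ms: ALLOW
  req#6 t=2ms: ALLOW
  req#7 t=2ms: DENY
  req#8 t=2ms: DENY
  req#9 t=2ms: DENY
  req#10 t=2ms: DENY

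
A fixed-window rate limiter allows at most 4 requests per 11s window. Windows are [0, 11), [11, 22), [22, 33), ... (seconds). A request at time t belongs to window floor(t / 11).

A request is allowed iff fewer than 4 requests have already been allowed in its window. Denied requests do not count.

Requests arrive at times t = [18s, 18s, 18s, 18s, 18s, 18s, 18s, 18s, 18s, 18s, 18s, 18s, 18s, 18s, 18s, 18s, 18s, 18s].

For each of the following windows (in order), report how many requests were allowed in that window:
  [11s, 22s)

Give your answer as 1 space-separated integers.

Answer: 4

Derivation:
Processing requests:
  req#1 t=18s (window 1): ALLOW
  req#2 t=18s (window 1): ALLOW
  req#3 t=18s (window 1): ALLOW
  req#4 t=18s (window 1): ALLOW
  req#5 t=18s (window 1): DENY
  req#6 t=18s (window 1): DENY
  req#7 t=18s (window 1): DENY
  req#8 t=18s (window 1): DENY
  req#9 t=18s (window 1): DENY
  req#10 t=18s (window 1): DENY
  req#11 t=18s (window 1): DENY
  req#12 t=18s (window 1): DENY
  req#13 t=18s (window 1): DENY
  req#14 t=18s (window 1): DENY
  req#15 t=18s (window 1): DENY
  req#16 t=18s (window 1): DENY
  req#17 t=18s (window 1): DENY
  req#18 t=18s (window 1): DENY

Allowed counts by window: 4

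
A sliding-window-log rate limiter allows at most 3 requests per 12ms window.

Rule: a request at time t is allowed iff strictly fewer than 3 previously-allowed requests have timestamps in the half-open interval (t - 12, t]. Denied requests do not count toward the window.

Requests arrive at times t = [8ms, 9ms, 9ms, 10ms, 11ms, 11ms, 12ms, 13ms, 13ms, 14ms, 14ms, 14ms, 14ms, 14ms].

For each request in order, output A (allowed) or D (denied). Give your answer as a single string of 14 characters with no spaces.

Tracking allowed requests in the window:
  req#1 t=8ms: ALLOW
  req#2 t=9ms: ALLOW
  req#3 t=9ms: ALLOW
  req#4 t=10ms: DENY
  req#5 t=11ms: DENY
  req#6 t=11ms: DENY
  req#7 t=12ms: DENY
  req#8 t=13ms: DENY
  req#9 t=13ms: DENY
  req#10 t=14ms: DENY
  req#11 t=14ms: DENY
  req#12 t=14ms: DENY
  req#13 t=14ms: DENY
  req#14 t=14ms: DENY

Answer: AAADDDDDDDDDDD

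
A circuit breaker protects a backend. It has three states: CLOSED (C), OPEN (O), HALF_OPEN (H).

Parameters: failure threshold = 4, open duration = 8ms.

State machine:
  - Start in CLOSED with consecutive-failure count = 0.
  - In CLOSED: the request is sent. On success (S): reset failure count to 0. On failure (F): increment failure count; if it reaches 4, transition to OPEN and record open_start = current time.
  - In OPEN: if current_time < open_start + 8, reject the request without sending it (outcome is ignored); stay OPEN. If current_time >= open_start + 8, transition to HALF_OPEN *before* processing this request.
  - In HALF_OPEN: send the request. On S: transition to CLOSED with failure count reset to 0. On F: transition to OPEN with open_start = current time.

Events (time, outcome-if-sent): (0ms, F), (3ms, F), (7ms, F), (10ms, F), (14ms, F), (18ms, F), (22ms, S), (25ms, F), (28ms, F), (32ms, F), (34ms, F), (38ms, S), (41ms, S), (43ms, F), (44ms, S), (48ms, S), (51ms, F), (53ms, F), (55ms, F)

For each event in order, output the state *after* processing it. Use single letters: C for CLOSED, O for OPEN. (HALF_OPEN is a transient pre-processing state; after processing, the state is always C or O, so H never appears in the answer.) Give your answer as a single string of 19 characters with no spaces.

State after each event:
  event#1 t=0ms outcome=F: state=CLOSED
  event#2 t=3ms outcome=F: state=CLOSED
  event#3 t=7ms outcome=F: state=CLOSED
  event#4 t=10ms outcome=F: state=OPEN
  event#5 t=14ms outcome=F: state=OPEN
  event#6 t=18ms outcome=F: state=OPEN
  event#7 t=22ms outcome=S: state=OPEN
  event#8 t=25ms outcome=F: state=OPEN
  event#9 t=28ms outcome=F: state=OPEN
  event#10 t=32ms outcome=F: state=OPEN
  event#11 t=34ms outcome=F: state=OPEN
  event#12 t=38ms outcome=S: state=CLOSED
  event#13 t=41ms outcome=S: state=CLOSED
  event#14 t=43ms outcome=F: state=CLOSED
  event#15 t=44ms outcome=S: state=CLOSED
  event#16 t=48ms outcome=S: state=CLOSED
  event#17 t=51ms outcome=F: state=CLOSED
  event#18 t=53ms outcome=F: state=CLOSED
  event#19 t=55ms outcome=F: state=CLOSED

Answer: CCCOOOOOOOOCCCCCCCC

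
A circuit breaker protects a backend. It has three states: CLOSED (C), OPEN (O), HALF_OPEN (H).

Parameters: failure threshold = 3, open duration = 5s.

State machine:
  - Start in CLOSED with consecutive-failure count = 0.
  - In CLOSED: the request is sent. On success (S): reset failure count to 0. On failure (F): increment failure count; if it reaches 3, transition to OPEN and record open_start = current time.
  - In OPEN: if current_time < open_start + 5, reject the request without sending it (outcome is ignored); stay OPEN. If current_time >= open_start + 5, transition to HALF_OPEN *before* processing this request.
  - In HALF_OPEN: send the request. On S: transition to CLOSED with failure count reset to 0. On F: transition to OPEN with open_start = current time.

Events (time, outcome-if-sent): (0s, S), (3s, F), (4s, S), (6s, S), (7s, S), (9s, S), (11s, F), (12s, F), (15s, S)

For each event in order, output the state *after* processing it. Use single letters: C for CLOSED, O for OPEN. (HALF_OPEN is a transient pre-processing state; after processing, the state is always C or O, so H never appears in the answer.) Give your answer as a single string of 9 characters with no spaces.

Answer: CCCCCCCCC

Derivation:
State after each event:
  event#1 t=0s outcome=S: state=CLOSED
  event#2 t=3s outcome=F: state=CLOSED
  event#3 t=4s outcome=S: state=CLOSED
  event#4 t=6s outcome=S: state=CLOSED
  event#5 t=7s outcome=S: state=CLOSED
  event#6 t=9s outcome=S: state=CLOSED
  event#7 t=11s outcome=F: state=CLOSED
  event#8 t=12s outcome=F: state=CLOSED
  event#9 t=15s outcome=S: state=CLOSED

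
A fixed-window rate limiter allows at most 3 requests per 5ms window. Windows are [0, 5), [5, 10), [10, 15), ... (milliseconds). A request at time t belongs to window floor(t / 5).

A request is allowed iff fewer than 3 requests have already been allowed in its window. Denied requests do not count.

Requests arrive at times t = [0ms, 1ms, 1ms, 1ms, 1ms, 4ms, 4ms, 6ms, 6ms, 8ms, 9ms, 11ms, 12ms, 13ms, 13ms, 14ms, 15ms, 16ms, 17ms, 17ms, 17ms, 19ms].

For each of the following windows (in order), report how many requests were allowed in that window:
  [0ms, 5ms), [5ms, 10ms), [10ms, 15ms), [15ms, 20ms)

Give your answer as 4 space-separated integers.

Processing requests:
  req#1 t=0ms (window 0): ALLOW
  req#2 t=1ms (window 0): ALLOW
  req#3 t=1ms (window 0): ALLOW
  req#4 t=1ms (window 0): DENY
  req#5 t=1ms (window 0): DENY
  req#6 t=4ms (window 0): DENY
  req#7 t=4ms (window 0): DENY
  req#8 t=6ms (window 1): ALLOW
  req#9 t=6ms (window 1): ALLOW
  req#10 t=8ms (window 1): ALLOW
  req#11 t=9ms (window 1): DENY
  req#12 t=11ms (window 2): ALLOW
  req#13 t=12ms (window 2): ALLOW
  req#14 t=13ms (window 2): ALLOW
  req#15 t=13ms (window 2): DENY
  req#16 t=14ms (window 2): DENY
  req#17 t=15ms (window 3): ALLOW
  req#18 t=16ms (window 3): ALLOW
  req#19 t=17ms (window 3): ALLOW
  req#20 t=17ms (window 3): DENY
  req#21 t=17ms (window 3): DENY
  req#22 t=19ms (window 3): DENY

Allowed counts by window: 3 3 3 3

Answer: 3 3 3 3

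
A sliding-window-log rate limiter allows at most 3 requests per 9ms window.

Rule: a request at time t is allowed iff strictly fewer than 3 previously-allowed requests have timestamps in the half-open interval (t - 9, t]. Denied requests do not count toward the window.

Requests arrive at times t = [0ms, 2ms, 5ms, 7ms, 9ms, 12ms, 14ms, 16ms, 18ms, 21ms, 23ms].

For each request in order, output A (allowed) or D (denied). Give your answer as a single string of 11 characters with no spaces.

Tracking allowed requests in the window:
  req#1 t=0ms: ALLOW
  req#2 t=2ms: ALLOW
  req#3 t=5ms: ALLOW
  req#4 t=7ms: DENY
  req#5 t=9ms: ALLOW
  req#6 t=12ms: ALLOW
  req#7 t=14ms: ALLOW
  req#8 t=16ms: DENY
  req#9 t=18ms: ALLOW
  req#10 t=21ms: ALLOW
  req#11 t=23ms: ALLOW

Answer: AAADAAADAAA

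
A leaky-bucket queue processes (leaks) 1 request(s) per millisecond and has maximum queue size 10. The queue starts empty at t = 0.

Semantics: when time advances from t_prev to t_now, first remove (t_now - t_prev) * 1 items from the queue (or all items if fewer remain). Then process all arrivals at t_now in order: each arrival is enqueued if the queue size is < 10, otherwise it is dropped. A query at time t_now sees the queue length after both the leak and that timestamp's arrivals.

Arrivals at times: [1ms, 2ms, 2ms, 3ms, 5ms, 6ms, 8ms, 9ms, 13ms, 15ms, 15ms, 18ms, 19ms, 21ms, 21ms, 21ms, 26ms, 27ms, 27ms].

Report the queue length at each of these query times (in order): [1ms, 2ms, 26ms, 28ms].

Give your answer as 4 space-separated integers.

Queue lengths at query times:
  query t=1ms: backlog = 1
  query t=2ms: backlog = 2
  query t=26ms: backlog = 1
  query t=28ms: backlog = 1

Answer: 1 2 1 1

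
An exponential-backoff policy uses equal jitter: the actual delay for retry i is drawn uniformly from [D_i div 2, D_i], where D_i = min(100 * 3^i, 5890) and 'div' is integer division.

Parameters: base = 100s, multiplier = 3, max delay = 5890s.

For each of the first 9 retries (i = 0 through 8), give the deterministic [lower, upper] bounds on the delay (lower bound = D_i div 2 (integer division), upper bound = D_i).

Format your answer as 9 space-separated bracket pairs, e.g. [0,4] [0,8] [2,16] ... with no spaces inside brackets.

Computing bounds per retry:
  i=0: D_i=min(100*3^0,5890)=100, bounds=[50,100]
  i=1: D_i=min(100*3^1,5890)=300, bounds=[150,300]
  i=2: D_i=min(100*3^2,5890)=900, bounds=[450,900]
  i=3: D_i=min(100*3^3,5890)=2700, bounds=[1350,2700]
  i=4: D_i=min(100*3^4,5890)=5890, bounds=[2945,5890]
  i=5: D_i=min(100*3^5,5890)=5890, bounds=[2945,5890]
  i=6: D_i=min(100*3^6,5890)=5890, bounds=[2945,5890]
  i=7: D_i=min(100*3^7,5890)=5890, bounds=[2945,5890]
  i=8: D_i=min(100*3^8,5890)=5890, bounds=[2945,5890]

Answer: [50,100] [150,300] [450,900] [1350,2700] [2945,5890] [2945,5890] [2945,5890] [2945,5890] [2945,5890]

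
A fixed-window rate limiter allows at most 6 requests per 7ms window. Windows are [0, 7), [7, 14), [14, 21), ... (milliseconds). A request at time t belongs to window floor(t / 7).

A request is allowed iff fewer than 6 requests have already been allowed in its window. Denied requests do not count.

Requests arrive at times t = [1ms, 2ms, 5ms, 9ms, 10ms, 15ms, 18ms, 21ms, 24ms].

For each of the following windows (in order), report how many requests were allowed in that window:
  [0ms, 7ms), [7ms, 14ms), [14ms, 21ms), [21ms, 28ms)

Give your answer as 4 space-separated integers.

Answer: 3 2 2 2

Derivation:
Processing requests:
  req#1 t=1ms (window 0): ALLOW
  req#2 t=2ms (window 0): ALLOW
  req#3 t=5ms (window 0): ALLOW
  req#4 t=9ms (window 1): ALLOW
  req#5 t=10ms (window 1): ALLOW
  req#6 t=15ms (window 2): ALLOW
  req#7 t=18ms (window 2): ALLOW
  req#8 t=21ms (window 3): ALLOW
  req#9 t=24ms (window 3): ALLOW

Allowed counts by window: 3 2 2 2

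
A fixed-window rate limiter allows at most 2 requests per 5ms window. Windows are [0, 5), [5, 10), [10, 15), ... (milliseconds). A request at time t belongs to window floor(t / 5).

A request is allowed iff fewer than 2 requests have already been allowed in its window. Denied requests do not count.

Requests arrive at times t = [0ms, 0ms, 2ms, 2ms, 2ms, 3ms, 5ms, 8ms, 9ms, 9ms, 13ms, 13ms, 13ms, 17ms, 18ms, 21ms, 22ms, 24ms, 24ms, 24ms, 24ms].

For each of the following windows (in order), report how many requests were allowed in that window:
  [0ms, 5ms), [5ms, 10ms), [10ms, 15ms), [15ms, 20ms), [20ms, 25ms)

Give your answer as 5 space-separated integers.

Processing requests:
  req#1 t=0ms (window 0): ALLOW
  req#2 t=0ms (window 0): ALLOW
  req#3 t=2ms (window 0): DENY
  req#4 t=2ms (window 0): DENY
  req#5 t=2ms (window 0): DENY
  req#6 t=3ms (window 0): DENY
  req#7 t=5ms (window 1): ALLOW
  req#8 t=8ms (window 1): ALLOW
  req#9 t=9ms (window 1): DENY
  req#10 t=9ms (window 1): DENY
  req#11 t=13ms (window 2): ALLOW
  req#12 t=13ms (window 2): ALLOW
  req#13 t=13ms (window 2): DENY
  req#14 t=17ms (window 3): ALLOW
  req#15 t=18ms (window 3): ALLOW
  req#16 t=21ms (window 4): ALLOW
  req#17 t=22ms (window 4): ALLOW
  req#18 t=24ms (window 4): DENY
  req#19 t=24ms (window 4): DENY
  req#20 t=24ms (window 4): DENY
  req#21 t=24ms (window 4): DENY

Allowed counts by window: 2 2 2 2 2

Answer: 2 2 2 2 2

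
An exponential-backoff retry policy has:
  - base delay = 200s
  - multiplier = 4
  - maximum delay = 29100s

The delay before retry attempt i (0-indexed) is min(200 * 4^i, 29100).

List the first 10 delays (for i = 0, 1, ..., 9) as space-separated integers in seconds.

Answer: 200 800 3200 12800 29100 29100 29100 29100 29100 29100

Derivation:
Computing each delay:
  i=0: min(200*4^0, 29100) = 200
  i=1: min(200*4^1, 29100) = 800
  i=2: min(200*4^2, 29100) = 3200
  i=3: min(200*4^3, 29100) = 12800
  i=4: min(200*4^4, 29100) = 29100
  i=5: min(200*4^5, 29100) = 29100
  i=6: min(200*4^6, 29100) = 29100
  i=7: min(200*4^7, 29100) = 29100
  i=8: min(200*4^8, 29100) = 29100
  i=9: min(200*4^9, 29100) = 29100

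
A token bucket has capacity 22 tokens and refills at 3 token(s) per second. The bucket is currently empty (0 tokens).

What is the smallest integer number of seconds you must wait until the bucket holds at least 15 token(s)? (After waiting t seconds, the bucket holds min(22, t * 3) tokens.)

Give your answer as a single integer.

Need t * 3 >= 15, so t >= 15/3.
Smallest integer t = ceil(15/3) = 5.

Answer: 5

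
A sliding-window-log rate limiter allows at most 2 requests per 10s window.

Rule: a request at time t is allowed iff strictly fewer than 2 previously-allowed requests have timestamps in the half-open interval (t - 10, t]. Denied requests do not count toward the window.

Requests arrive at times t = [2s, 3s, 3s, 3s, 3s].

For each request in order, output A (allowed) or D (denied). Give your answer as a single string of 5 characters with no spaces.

Answer: AADDD

Derivation:
Tracking allowed requests in the window:
  req#1 t=2s: ALLOW
  req#2 t=3s: ALLOW
  req#3 t=3s: DENY
  req#4 t=3s: DENY
  req#5 t=3s: DENY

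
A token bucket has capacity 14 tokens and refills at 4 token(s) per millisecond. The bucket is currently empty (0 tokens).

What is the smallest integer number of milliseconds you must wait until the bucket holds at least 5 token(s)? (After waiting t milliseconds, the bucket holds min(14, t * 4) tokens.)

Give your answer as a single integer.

Need t * 4 >= 5, so t >= 5/4.
Smallest integer t = ceil(5/4) = 2.

Answer: 2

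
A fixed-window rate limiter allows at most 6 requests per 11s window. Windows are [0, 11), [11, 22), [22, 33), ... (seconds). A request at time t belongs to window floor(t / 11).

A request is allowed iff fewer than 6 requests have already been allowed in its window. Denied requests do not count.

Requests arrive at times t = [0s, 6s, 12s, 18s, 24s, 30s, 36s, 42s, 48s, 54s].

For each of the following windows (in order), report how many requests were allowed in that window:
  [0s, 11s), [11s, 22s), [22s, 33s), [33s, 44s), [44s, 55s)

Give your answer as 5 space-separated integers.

Processing requests:
  req#1 t=0s (window 0): ALLOW
  req#2 t=6s (window 0): ALLOW
  req#3 t=12s (window 1): ALLOW
  req#4 t=18s (window 1): ALLOW
  req#5 t=24s (window 2): ALLOW
  req#6 t=30s (window 2): ALLOW
  req#7 t=36s (window 3): ALLOW
  req#8 t=42s (window 3): ALLOW
  req#9 t=48s (window 4): ALLOW
  req#10 t=54s (window 4): ALLOW

Allowed counts by window: 2 2 2 2 2

Answer: 2 2 2 2 2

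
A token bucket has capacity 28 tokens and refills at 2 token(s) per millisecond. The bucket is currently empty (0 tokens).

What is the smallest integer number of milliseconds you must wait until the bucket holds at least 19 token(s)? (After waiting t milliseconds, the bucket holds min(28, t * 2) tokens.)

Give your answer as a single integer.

Need t * 2 >= 19, so t >= 19/2.
Smallest integer t = ceil(19/2) = 10.

Answer: 10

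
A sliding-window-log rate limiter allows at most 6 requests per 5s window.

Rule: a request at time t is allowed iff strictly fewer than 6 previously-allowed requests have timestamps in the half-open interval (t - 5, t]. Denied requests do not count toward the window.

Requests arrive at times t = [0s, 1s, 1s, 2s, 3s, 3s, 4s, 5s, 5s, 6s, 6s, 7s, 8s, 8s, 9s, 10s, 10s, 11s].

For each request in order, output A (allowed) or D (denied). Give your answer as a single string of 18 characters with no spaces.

Answer: AAAAAADADAAAAADADA

Derivation:
Tracking allowed requests in the window:
  req#1 t=0s: ALLOW
  req#2 t=1s: ALLOW
  req#3 t=1s: ALLOW
  req#4 t=2s: ALLOW
  req#5 t=3s: ALLOW
  req#6 t=3s: ALLOW
  req#7 t=4s: DENY
  req#8 t=5s: ALLOW
  req#9 t=5s: DENY
  req#10 t=6s: ALLOW
  req#11 t=6s: ALLOW
  req#12 t=7s: ALLOW
  req#13 t=8s: ALLOW
  req#14 t=8s: ALLOW
  req#15 t=9s: DENY
  req#16 t=10s: ALLOW
  req#17 t=10s: DENY
  req#18 t=11s: ALLOW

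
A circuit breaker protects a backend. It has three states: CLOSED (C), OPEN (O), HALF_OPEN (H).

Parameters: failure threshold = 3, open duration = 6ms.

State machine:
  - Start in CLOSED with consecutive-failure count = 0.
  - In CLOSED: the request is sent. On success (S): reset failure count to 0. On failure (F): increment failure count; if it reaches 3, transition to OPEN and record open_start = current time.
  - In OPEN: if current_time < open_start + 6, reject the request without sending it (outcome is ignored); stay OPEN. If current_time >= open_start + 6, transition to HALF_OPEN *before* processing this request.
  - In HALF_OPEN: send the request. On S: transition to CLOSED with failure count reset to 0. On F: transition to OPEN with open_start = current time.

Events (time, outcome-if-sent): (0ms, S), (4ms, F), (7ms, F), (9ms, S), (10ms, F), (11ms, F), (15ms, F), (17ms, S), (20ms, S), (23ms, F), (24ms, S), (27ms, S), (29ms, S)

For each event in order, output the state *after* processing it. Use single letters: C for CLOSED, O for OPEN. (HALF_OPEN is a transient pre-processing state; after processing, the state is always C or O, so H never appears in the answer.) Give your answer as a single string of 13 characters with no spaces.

Answer: CCCCCCOOOOOOC

Derivation:
State after each event:
  event#1 t=0ms outcome=S: state=CLOSED
  event#2 t=4ms outcome=F: state=CLOSED
  event#3 t=7ms outcome=F: state=CLOSED
  event#4 t=9ms outcome=S: state=CLOSED
  event#5 t=10ms outcome=F: state=CLOSED
  event#6 t=11ms outcome=F: state=CLOSED
  event#7 t=15ms outcome=F: state=OPEN
  event#8 t=17ms outcome=S: state=OPEN
  event#9 t=20ms outcome=S: state=OPEN
  event#10 t=23ms outcome=F: state=OPEN
  event#11 t=24ms outcome=S: state=OPEN
  event#12 t=27ms outcome=S: state=OPEN
  event#13 t=29ms outcome=S: state=CLOSED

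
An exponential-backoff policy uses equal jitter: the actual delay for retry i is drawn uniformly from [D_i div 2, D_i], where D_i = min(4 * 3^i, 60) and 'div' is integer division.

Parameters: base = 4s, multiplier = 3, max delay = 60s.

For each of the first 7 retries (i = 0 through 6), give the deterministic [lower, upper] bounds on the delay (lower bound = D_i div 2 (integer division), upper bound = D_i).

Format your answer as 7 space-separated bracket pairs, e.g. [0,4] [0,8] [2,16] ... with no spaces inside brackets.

Computing bounds per retry:
  i=0: D_i=min(4*3^0,60)=4, bounds=[2,4]
  i=1: D_i=min(4*3^1,60)=12, bounds=[6,12]
  i=2: D_i=min(4*3^2,60)=36, bounds=[18,36]
  i=3: D_i=min(4*3^3,60)=60, bounds=[30,60]
  i=4: D_i=min(4*3^4,60)=60, bounds=[30,60]
  i=5: D_i=min(4*3^5,60)=60, bounds=[30,60]
  i=6: D_i=min(4*3^6,60)=60, bounds=[30,60]

Answer: [2,4] [6,12] [18,36] [30,60] [30,60] [30,60] [30,60]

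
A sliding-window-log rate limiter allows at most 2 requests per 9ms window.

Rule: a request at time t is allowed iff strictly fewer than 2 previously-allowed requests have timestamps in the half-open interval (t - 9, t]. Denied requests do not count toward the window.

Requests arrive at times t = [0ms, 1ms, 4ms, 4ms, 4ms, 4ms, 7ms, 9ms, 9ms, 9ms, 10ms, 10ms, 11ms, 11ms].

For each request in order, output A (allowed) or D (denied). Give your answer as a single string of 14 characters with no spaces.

Tracking allowed requests in the window:
  req#1 t=0ms: ALLOW
  req#2 t=1ms: ALLOW
  req#3 t=4ms: DENY
  req#4 t=4ms: DENY
  req#5 t=4ms: DENY
  req#6 t=4ms: DENY
  req#7 t=7ms: DENY
  req#8 t=9ms: ALLOW
  req#9 t=9ms: DENY
  req#10 t=9ms: DENY
  req#11 t=10ms: ALLOW
  req#12 t=10ms: DENY
  req#13 t=11ms: DENY
  req#14 t=11ms: DENY

Answer: AADDDDDADDADDD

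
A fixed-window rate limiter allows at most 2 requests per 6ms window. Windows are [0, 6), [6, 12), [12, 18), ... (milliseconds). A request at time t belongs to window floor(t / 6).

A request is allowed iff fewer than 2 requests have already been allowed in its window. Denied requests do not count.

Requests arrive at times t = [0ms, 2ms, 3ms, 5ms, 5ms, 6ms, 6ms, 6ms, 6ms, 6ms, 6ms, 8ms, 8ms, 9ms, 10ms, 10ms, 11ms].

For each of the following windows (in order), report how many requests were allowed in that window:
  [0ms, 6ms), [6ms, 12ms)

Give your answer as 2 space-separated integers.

Processing requests:
  req#1 t=0ms (window 0): ALLOW
  req#2 t=2ms (window 0): ALLOW
  req#3 t=3ms (window 0): DENY
  req#4 t=5ms (window 0): DENY
  req#5 t=5ms (window 0): DENY
  req#6 t=6ms (window 1): ALLOW
  req#7 t=6ms (window 1): ALLOW
  req#8 t=6ms (window 1): DENY
  req#9 t=6ms (window 1): DENY
  req#10 t=6ms (window 1): DENY
  req#11 t=6ms (window 1): DENY
  req#12 t=8ms (window 1): DENY
  req#13 t=8ms (window 1): DENY
  req#14 t=9ms (window 1): DENY
  req#15 t=10ms (window 1): DENY
  req#16 t=10ms (window 1): DENY
  req#17 t=11ms (window 1): DENY

Allowed counts by window: 2 2

Answer: 2 2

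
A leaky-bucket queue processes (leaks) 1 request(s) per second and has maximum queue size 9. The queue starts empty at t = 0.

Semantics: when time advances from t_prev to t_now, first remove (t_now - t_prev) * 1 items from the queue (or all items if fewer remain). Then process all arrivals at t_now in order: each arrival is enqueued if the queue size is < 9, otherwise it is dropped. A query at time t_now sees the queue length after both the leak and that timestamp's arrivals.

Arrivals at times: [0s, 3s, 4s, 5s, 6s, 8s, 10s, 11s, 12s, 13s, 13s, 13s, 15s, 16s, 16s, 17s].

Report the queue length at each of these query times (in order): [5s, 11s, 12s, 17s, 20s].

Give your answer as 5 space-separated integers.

Answer: 1 1 1 3 0

Derivation:
Queue lengths at query times:
  query t=5s: backlog = 1
  query t=11s: backlog = 1
  query t=12s: backlog = 1
  query t=17s: backlog = 3
  query t=20s: backlog = 0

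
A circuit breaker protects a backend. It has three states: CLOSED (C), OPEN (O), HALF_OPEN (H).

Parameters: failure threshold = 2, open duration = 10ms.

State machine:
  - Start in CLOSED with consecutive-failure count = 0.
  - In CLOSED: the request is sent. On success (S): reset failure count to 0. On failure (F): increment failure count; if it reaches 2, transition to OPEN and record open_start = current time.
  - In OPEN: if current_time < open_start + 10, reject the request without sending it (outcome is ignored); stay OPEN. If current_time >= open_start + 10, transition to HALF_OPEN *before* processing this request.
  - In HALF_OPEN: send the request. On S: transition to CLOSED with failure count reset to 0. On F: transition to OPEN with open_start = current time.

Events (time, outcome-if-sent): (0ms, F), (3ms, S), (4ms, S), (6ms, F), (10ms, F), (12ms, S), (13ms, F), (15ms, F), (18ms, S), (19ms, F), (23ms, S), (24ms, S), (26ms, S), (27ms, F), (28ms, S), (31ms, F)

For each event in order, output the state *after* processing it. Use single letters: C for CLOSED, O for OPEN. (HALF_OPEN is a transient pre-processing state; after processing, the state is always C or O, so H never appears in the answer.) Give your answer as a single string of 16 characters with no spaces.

State after each event:
  event#1 t=0ms outcome=F: state=CLOSED
  event#2 t=3ms outcome=S: state=CLOSED
  event#3 t=4ms outcome=S: state=CLOSED
  event#4 t=6ms outcome=F: state=CLOSED
  event#5 t=10ms outcome=F: state=OPEN
  event#6 t=12ms outcome=S: state=OPEN
  event#7 t=13ms outcome=F: state=OPEN
  event#8 t=15ms outcome=F: state=OPEN
  event#9 t=18ms outcome=S: state=OPEN
  event#10 t=19ms outcome=F: state=OPEN
  event#11 t=23ms outcome=S: state=CLOSED
  event#12 t=24ms outcome=S: state=CLOSED
  event#13 t=26ms outcome=S: state=CLOSED
  event#14 t=27ms outcome=F: state=CLOSED
  event#15 t=28ms outcome=S: state=CLOSED
  event#16 t=31ms outcome=F: state=CLOSED

Answer: CCCCOOOOOOCCCCCC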